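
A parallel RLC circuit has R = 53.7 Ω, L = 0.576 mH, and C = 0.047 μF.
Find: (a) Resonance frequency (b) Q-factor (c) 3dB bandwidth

Step 1 — Resonance: ω₀ = 1/√(LC) = 1/√(0.000576·4.7e-08) = 1.922e+05 rad/s.
Step 2 — f₀ = ω₀/(2π) = 3.059e+04 Hz.
Step 3 — Parallel Q: Q = R/(ω₀L) = 53.7/(1.922e+05·0.000576) = 0.4851.
Step 4 — Bandwidth: Δω = ω₀/Q = 3.962e+05 rad/s; BW = Δω/(2π) = 6.306e+04 Hz.

(a) f₀ = 3.059e+04 Hz  (b) Q = 0.4851  (c) BW = 6.306e+04 Hz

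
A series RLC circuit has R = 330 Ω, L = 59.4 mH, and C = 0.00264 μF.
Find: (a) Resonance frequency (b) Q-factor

Step 1 — Resonance condition Im(Z)=0 gives ω₀ = 1/√(LC).
Step 2 — ω₀ = 1/√(0.0594·2.64e-09) = 7.986e+04 rad/s.
Step 3 — f₀ = ω₀/(2π) = 1.271e+04 Hz.
Step 4 — Series Q: Q = ω₀L/R = 7.986e+04·0.0594/330 = 14.37.

(a) f₀ = 1.271e+04 Hz  (b) Q = 14.37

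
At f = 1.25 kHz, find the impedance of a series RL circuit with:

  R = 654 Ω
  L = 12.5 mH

Step 1 — Angular frequency: ω = 2π·f = 2π·1250 = 7854 rad/s.
Step 2 — Component impedances:
  R: Z = R = 654 Ω
  L: Z = jωL = j·7854·0.0125 = 0 + j98.17 Ω
Step 3 — Series combination: Z_total = R + L = 654 + j98.17 Ω = 661.3∠8.5° Ω.

Z = 654 + j98.17 Ω = 661.3∠8.5° Ω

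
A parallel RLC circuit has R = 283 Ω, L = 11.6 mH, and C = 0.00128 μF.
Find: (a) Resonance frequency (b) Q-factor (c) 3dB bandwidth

Step 1 — Resonance: ω₀ = 1/√(LC) = 1/√(0.0116·1.28e-09) = 2.595e+05 rad/s.
Step 2 — f₀ = ω₀/(2π) = 4.13e+04 Hz.
Step 3 — Parallel Q: Q = R/(ω₀L) = 283/(2.595e+05·0.0116) = 0.09401.
Step 4 — Bandwidth: Δω = ω₀/Q = 2.761e+06 rad/s; BW = Δω/(2π) = 4.394e+05 Hz.

(a) f₀ = 4.13e+04 Hz  (b) Q = 0.09401  (c) BW = 4.394e+05 Hz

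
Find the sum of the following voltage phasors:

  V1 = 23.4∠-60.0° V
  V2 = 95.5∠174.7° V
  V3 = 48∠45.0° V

Step 1 — Convert each phasor to rectangular form:
  V1 = 23.4·(cos(-60.0°) + j·sin(-60.0°)) = 11.7 - j20.26 V
  V2 = 95.5·(cos(174.7°) + j·sin(174.7°)) = -95.09 + j8.821 V
  V3 = 48·(cos(45.0°) + j·sin(45.0°)) = 33.94 + j33.94 V
Step 2 — Sum components: V_total = -49.45 + j22.5 V.
Step 3 — Convert to polar: |V_total| = 54.33 V, ∠V_total = 155.5°.

V_total = 54.33∠155.5° V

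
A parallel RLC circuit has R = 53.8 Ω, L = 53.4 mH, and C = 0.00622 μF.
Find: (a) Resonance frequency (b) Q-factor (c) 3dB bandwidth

Step 1 — Resonance: ω₀ = 1/√(LC) = 1/√(0.0534·6.22e-09) = 5.487e+04 rad/s.
Step 2 — f₀ = ω₀/(2π) = 8733 Hz.
Step 3 — Parallel Q: Q = R/(ω₀L) = 53.8/(5.487e+04·0.0534) = 0.01836.
Step 4 — Bandwidth: Δω = ω₀/Q = 2.988e+06 rad/s; BW = Δω/(2π) = 4.756e+05 Hz.

(a) f₀ = 8733 Hz  (b) Q = 0.01836  (c) BW = 4.756e+05 Hz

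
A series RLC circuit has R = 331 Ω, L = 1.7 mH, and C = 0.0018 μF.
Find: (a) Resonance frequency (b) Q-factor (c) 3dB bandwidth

Step 1 — Resonance: ω₀ = 1/√(LC) = 1/√(0.0017·1.8e-09) = 5.717e+05 rad/s.
Step 2 — f₀ = ω₀/(2π) = 9.098e+04 Hz.
Step 3 — Series Q: Q = ω₀L/R = 5.717e+05·0.0017/331 = 2.936.
Step 4 — Bandwidth: Δω = ω₀/Q = 1.947e+05 rad/s; BW = Δω/(2π) = 3.099e+04 Hz.

(a) f₀ = 9.098e+04 Hz  (b) Q = 2.936  (c) BW = 3.099e+04 Hz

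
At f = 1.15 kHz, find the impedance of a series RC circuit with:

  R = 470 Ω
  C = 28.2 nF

Step 1 — Angular frequency: ω = 2π·f = 2π·1150 = 7226 rad/s.
Step 2 — Component impedances:
  R: Z = R = 470 Ω
  C: Z = 1/(jωC) = -j/(ω·C) = 0 - j4908 Ω
Step 3 — Series combination: Z_total = R + C = 470 - j4908 Ω = 4930∠-84.5° Ω.

Z = 470 - j4908 Ω = 4930∠-84.5° Ω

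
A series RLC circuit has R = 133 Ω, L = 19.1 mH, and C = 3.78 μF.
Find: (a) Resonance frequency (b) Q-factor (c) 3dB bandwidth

Step 1 — Resonance: ω₀ = 1/√(LC) = 1/√(0.0191·3.78e-06) = 3722 rad/s.
Step 2 — f₀ = ω₀/(2π) = 592.3 Hz.
Step 3 — Series Q: Q = ω₀L/R = 3722·0.0191/133 = 0.5345.
Step 4 — Bandwidth: Δω = ω₀/Q = 6963 rad/s; BW = Δω/(2π) = 1108 Hz.

(a) f₀ = 592.3 Hz  (b) Q = 0.5345  (c) BW = 1108 Hz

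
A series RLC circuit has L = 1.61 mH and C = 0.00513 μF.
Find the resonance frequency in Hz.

Step 1 — Resonance condition Im(Z)=0 gives ω₀ = 1/√(LC).
Step 2 — ω₀ = 1/√(0.00161·5.13e-09) = 3.48e+05 rad/s.
Step 3 — f₀ = ω₀/(2π) = 5.538e+04 Hz.

f₀ = 5.538e+04 Hz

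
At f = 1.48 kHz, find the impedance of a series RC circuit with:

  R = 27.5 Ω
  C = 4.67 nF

Step 1 — Angular frequency: ω = 2π·f = 2π·1480 = 9299 rad/s.
Step 2 — Component impedances:
  R: Z = R = 27.5 Ω
  C: Z = 1/(jωC) = -j/(ω·C) = 0 - j2.303e+04 Ω
Step 3 — Series combination: Z_total = R + C = 27.5 - j2.303e+04 Ω = 2.303e+04∠-89.9° Ω.

Z = 27.5 - j2.303e+04 Ω = 2.303e+04∠-89.9° Ω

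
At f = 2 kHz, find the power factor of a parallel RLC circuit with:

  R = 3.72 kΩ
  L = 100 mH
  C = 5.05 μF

Step 1 — Angular frequency: ω = 2π·f = 2π·2000 = 1.257e+04 rad/s.
Step 2 — Component impedances:
  R: Z = R = 3720 Ω
  L: Z = jωL = j·1.257e+04·0.1 = 0 + j1257 Ω
  C: Z = 1/(jωC) = -j/(ω·C) = 0 - j15.76 Ω
Step 3 — Parallel combination: 1/Z_total = 1/R + 1/L + 1/C; Z_total = 0.06846 - j15.96 Ω = 15.96∠-89.8° Ω.
Step 4 — Power factor: PF = cos(φ) = Re(Z)/|Z| = 0.068455/15.958 = 0.00429.
Step 5 — Type: Im(Z) = -15.96 ⇒ leading (phase φ = -89.8°).

PF = 0.00429 (leading, φ = -89.8°)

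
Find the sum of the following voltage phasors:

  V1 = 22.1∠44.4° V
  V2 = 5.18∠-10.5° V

Step 1 — Convert each phasor to rectangular form:
  V1 = 22.1·(cos(44.4°) + j·sin(44.4°)) = 15.79 + j15.46 V
  V2 = 5.18·(cos(-10.5°) + j·sin(-10.5°)) = 5.093 - j0.944 V
Step 2 — Sum components: V_total = 20.88 + j14.52 V.
Step 3 — Convert to polar: |V_total| = 25.43 V, ∠V_total = 34.8°.

V_total = 25.43∠34.8° V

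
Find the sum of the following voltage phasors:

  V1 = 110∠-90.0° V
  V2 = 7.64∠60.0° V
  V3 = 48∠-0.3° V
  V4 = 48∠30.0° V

Step 1 — Convert each phasor to rectangular form:
  V1 = 110·(cos(-90.0°) + j·sin(-90.0°)) = 0 - j110 V
  V2 = 7.64·(cos(60.0°) + j·sin(60.0°)) = 3.82 + j6.616 V
  V3 = 48·(cos(-0.3°) + j·sin(-0.3°)) = 48 - j0.2513 V
  V4 = 48·(cos(30.0°) + j·sin(30.0°)) = 41.57 + j24 V
Step 2 — Sum components: V_total = 93.39 - j79.63 V.
Step 3 — Convert to polar: |V_total| = 122.7 V, ∠V_total = -40.5°.

V_total = 122.7∠-40.5° V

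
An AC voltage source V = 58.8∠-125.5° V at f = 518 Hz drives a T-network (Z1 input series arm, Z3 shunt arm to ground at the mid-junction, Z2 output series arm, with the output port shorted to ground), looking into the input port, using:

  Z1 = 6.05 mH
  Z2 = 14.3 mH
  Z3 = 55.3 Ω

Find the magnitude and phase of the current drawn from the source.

Step 1 — Angular frequency: ω = 2π·f = 2π·518 = 3255 rad/s.
Step 2 — Component impedances:
  Z1: Z = jωL = j·3255·0.00605 = 0 + j19.69 Ω
  Z2: Z = jωL = j·3255·0.0143 = 0 + j46.54 Ω
  Z3: Z = R = 55.3 Ω
Step 3 — With the output port shorted to ground, the output series arm Z2 runs from the junction to ground; the shunt arm Z3 also runs from the junction to ground. They appear in parallel: Z3 || Z2 = 22.93 + j27.24 Ω.
Step 4 — Series with input arm Z1: Z_in = Z1 + (Z3 || Z2) = 22.93 + j46.93 Ω = 52.24∠64.0° Ω.
Step 5 — Source phasor: V = 58.8∠-125.5° V = -34.15 - j47.87 V.
Step 6 — Ohm's law: I = V / Z_total = (-34.15 - j47.87) / (22.93 + j46.93) = -1.11 + j0.1851 A.
Step 7 — Convert to polar: |I| = 1.126 A, ∠I = 170.5°.

I = 1.126∠170.5° A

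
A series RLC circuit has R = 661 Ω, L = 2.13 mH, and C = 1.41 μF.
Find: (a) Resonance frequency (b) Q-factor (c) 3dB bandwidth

Step 1 — Resonance condition Im(Z)=0 gives ω₀ = 1/√(LC).
Step 2 — ω₀ = 1/√(0.00213·1.41e-06) = 1.825e+04 rad/s.
Step 3 — f₀ = ω₀/(2π) = 2904 Hz.
Step 4 — Series Q: Q = ω₀L/R = 1.825e+04·0.00213/661 = 0.0588.
Step 5 — 3dB bandwidth: Δω = ω₀/Q = 3.103e+05 rad/s; BW = Δω/(2π) = 4.939e+04 Hz.

(a) f₀ = 2904 Hz  (b) Q = 0.0588  (c) BW = 4.939e+04 Hz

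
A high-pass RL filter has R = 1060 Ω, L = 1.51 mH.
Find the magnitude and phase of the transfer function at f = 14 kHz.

Step 1 — Angular frequency: ω = 2π·1.4e+04 = 8.796e+04 rad/s.
Step 2 — Transfer function: H(jω) = jωL/(R + jωL).
Step 3 — Numerator jωL = j·132.8; denominator R + jωL = 1060 + j132.8.
Step 4 — H = 0.01546 + j0.1234.
Step 5 — Magnitude: |H| = 0.1243 (-18.1 dB); phase: φ = 82.9°.

|H| = 0.1243 (-18.1 dB), φ = 82.9°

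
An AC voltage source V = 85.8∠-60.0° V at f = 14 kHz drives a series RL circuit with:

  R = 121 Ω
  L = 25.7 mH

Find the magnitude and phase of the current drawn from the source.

Step 1 — Angular frequency: ω = 2π·f = 2π·1.4e+04 = 8.796e+04 rad/s.
Step 2 — Component impedances:
  R: Z = R = 121 Ω
  L: Z = jωL = j·8.796e+04·0.0257 = 0 + j2261 Ω
Step 3 — Series combination: Z_total = R + L = 121 + j2261 Ω = 2264∠86.9° Ω.
Step 4 — Source phasor: V = 85.8∠-60.0° V = 42.9 - j74.3 V.
Step 5 — Ohm's law: I = V / Z_total = (42.9 - j74.3) / (121 + j2261) = -0.03176 - j0.02068 A.
Step 6 — Convert to polar: |I| = 0.0379 A, ∠I = -146.9°.

I = 0.0379∠-146.9° A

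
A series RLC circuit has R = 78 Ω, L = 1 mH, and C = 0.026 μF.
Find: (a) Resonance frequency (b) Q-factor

Step 1 — Resonance condition Im(Z)=0 gives ω₀ = 1/√(LC).
Step 2 — ω₀ = 1/√(0.001·2.6e-08) = 1.961e+05 rad/s.
Step 3 — f₀ = ω₀/(2π) = 3.121e+04 Hz.
Step 4 — Series Q: Q = ω₀L/R = 1.961e+05·0.001/78 = 2.514.

(a) f₀ = 3.121e+04 Hz  (b) Q = 2.514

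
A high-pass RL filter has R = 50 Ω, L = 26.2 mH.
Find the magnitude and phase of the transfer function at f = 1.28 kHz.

Step 1 — Angular frequency: ω = 2π·1280 = 8042 rad/s.
Step 2 — Transfer function: H(jω) = jωL/(R + jωL).
Step 3 — Numerator jωL = j·210.7; denominator R + jωL = 50 + j210.7.
Step 4 — H = 0.9467 + j0.2246.
Step 5 — Magnitude: |H| = 0.973 (-0.2 dB); phase: φ = 13.3°.

|H| = 0.973 (-0.2 dB), φ = 13.3°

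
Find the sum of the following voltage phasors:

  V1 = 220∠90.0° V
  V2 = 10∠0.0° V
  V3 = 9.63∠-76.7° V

Step 1 — Convert each phasor to rectangular form:
  V1 = 220·(cos(90.0°) + j·sin(90.0°)) = 0 + j220 V
  V2 = 10·(cos(0.0°) + j·sin(0.0°)) = 10 V
  V3 = 9.63·(cos(-76.7°) + j·sin(-76.7°)) = 2.215 - j9.372 V
Step 2 — Sum components: V_total = 12.22 + j210.6 V.
Step 3 — Convert to polar: |V_total| = 211 V, ∠V_total = 86.7°.

V_total = 211∠86.7° V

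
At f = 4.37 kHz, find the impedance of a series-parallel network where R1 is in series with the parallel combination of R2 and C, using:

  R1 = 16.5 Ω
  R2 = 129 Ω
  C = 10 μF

Step 1 — Angular frequency: ω = 2π·f = 2π·4370 = 2.746e+04 rad/s.
Step 2 — Component impedances:
  R1: Z = R = 16.5 Ω
  R2: Z = R = 129 Ω
  C: Z = 1/(jωC) = -j/(ω·C) = 0 - j3.642 Ω
Step 3 — Parallel branch: R2 || C = 1/(1/R2 + 1/C) = 0.1027 - j3.639 Ω.
Step 4 — Series with R1: Z_total = R1 + (R2 || C) = 16.6 - j3.639 Ω = 17∠-12.4° Ω.

Z = 16.6 - j3.639 Ω = 17∠-12.4° Ω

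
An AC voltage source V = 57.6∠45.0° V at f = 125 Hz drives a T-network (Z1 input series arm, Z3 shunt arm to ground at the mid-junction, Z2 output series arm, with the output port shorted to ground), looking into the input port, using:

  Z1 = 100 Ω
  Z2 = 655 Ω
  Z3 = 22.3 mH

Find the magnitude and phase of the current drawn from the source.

Step 1 — Angular frequency: ω = 2π·f = 2π·125 = 785.4 rad/s.
Step 2 — Component impedances:
  Z1: Z = R = 100 Ω
  Z2: Z = R = 655 Ω
  Z3: Z = jωL = j·785.4·0.0223 = 0 + j17.51 Ω
Step 3 — With the output port shorted to ground, the output series arm Z2 runs from the junction to ground; the shunt arm Z3 also runs from the junction to ground. They appear in parallel: Z3 || Z2 = 0.468 + j17.5 Ω.
Step 4 — Series with input arm Z1: Z_in = Z1 + (Z3 || Z2) = 100.5 + j17.5 Ω = 102∠9.9° Ω.
Step 5 — Source phasor: V = 57.6∠45.0° V = 40.73 + j40.73 V.
Step 6 — Ohm's law: I = V / Z_total = (40.73 + j40.73) / (100.5 + j17.5) = 0.462 + j0.3249 A.
Step 7 — Convert to polar: |I| = 0.5648 A, ∠I = 35.1°.

I = 0.5648∠35.1° A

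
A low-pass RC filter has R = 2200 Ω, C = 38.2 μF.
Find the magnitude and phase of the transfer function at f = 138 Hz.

Step 1 — Angular frequency: ω = 2π·138 = 867.1 rad/s.
Step 2 — Transfer function: H(jω) = 1/(1 + jωRC).
Step 3 — Denominator: 1 + jωRC = 1 + j·867.1·2200·3.82e-05 = 1 + j72.87.
Step 4 — H = 0.0001883 - j0.01372.
Step 5 — Magnitude: |H| = 0.01372 (-37.3 dB); phase: φ = -89.2°.

|H| = 0.01372 (-37.3 dB), φ = -89.2°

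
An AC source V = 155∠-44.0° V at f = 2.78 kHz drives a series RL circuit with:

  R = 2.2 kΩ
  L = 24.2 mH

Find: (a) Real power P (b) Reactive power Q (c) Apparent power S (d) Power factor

Step 1 — Angular frequency: ω = 2π·f = 2π·2780 = 1.747e+04 rad/s.
Step 2 — Component impedances:
  R: Z = R = 2200 Ω
  L: Z = jωL = j·1.747e+04·0.0242 = 0 + j422.7 Ω
Step 3 — Series combination: Z_total = R + L = 2200 + j422.7 Ω = 2240∠10.9° Ω.
Step 4 — Source phasor: V = 155∠-44.0° V = 111.5 - j107.7 V.
Step 5 — Current: I = V / Z = 0.03981 - j0.05659 A = 0.06919∠-54.9° A.
Step 6 — Complex power: S = V·I* = 10.53 + j2.024 VA.
Step 7 — Real power: P = Re(S) = 10.53 W.
Step 8 — Reactive power: Q = Im(S) = 2.024 VAR.
Step 9 — Apparent power: |S| = 10.72 VA.
Step 10 — Power factor: PF = P/|S| = 0.982 (lagging).

(a) P = 10.53 W  (b) Q = 2.024 VAR  (c) S = 10.72 VA  (d) PF = 0.982 (lagging)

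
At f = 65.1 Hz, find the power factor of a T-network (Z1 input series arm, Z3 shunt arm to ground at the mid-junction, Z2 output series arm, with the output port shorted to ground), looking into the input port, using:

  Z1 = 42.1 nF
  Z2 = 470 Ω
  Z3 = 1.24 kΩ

Step 1 — Angular frequency: ω = 2π·f = 2π·65.1 = 409 rad/s.
Step 2 — Component impedances:
  Z1: Z = 1/(jωC) = -j/(ω·C) = 0 - j5.807e+04 Ω
  Z2: Z = R = 470 Ω
  Z3: Z = R = 1240 Ω
Step 3 — With the output port shorted to ground, the output series arm Z2 runs from the junction to ground; the shunt arm Z3 also runs from the junction to ground. They appear in parallel: Z3 || Z2 = 340.8 Ω.
Step 4 — Series with input arm Z1: Z_in = Z1 + (Z3 || Z2) = 340.8 - j5.807e+04 Ω = 5.807e+04∠-89.7° Ω.
Step 5 — Power factor: PF = cos(φ) = Re(Z)/|Z| = 340.8/5.807e+04 = 0.005869.
Step 6 — Type: Im(Z) = -5.807e+04 ⇒ leading (phase φ = -89.7°).

PF = 0.005869 (leading, φ = -89.7°)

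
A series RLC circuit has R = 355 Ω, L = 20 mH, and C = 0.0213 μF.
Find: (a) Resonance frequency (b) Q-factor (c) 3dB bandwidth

Step 1 — Resonance condition Im(Z)=0 gives ω₀ = 1/√(LC).
Step 2 — ω₀ = 1/√(0.02·2.13e-08) = 4.845e+04 rad/s.
Step 3 — f₀ = ω₀/(2π) = 7711 Hz.
Step 4 — Series Q: Q = ω₀L/R = 4.845e+04·0.02/355 = 2.73.
Step 5 — 3dB bandwidth: Δω = ω₀/Q = 1.775e+04 rad/s; BW = Δω/(2π) = 2825 Hz.

(a) f₀ = 7711 Hz  (b) Q = 2.73  (c) BW = 2825 Hz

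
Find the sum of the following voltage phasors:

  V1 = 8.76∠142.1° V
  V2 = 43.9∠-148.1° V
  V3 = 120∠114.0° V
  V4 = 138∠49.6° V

Step 1 — Convert each phasor to rectangular form:
  V1 = 8.76·(cos(142.1°) + j·sin(142.1°)) = -6.912 + j5.381 V
  V2 = 43.9·(cos(-148.1°) + j·sin(-148.1°)) = -37.27 - j23.2 V
  V3 = 120·(cos(114.0°) + j·sin(114.0°)) = -48.81 + j109.6 V
  V4 = 138·(cos(49.6°) + j·sin(49.6°)) = 89.44 + j105.1 V
Step 2 — Sum components: V_total = -3.55 + j196.9 V.
Step 3 — Convert to polar: |V_total| = 196.9 V, ∠V_total = 91.0°.

V_total = 196.9∠91.0° V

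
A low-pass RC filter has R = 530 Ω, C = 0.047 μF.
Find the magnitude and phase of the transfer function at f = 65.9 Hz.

Step 1 — Angular frequency: ω = 2π·65.9 = 414.1 rad/s.
Step 2 — Transfer function: H(jω) = 1/(1 + jωRC).
Step 3 — Denominator: 1 + jωRC = 1 + j·414.1·530·4.7e-08 = 1 + j0.01031.
Step 4 — H = 0.9999 - j0.01031.
Step 5 — Magnitude: |H| = 0.9999 (-0.0 dB); phase: φ = -0.6°.

|H| = 0.9999 (-0.0 dB), φ = -0.6°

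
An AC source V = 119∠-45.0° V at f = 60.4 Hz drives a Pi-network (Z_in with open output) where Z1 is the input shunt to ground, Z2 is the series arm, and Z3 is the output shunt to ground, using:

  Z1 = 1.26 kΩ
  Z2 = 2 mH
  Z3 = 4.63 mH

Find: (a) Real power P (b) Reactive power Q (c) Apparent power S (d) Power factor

Step 1 — Angular frequency: ω = 2π·f = 2π·60.4 = 379.5 rad/s.
Step 2 — Component impedances:
  Z1: Z = R = 1260 Ω
  Z2: Z = jωL = j·379.5·0.002 = 0 + j0.759 Ω
  Z3: Z = jωL = j·379.5·0.00463 = 0 + j1.757 Ω
Step 3 — With open output, the series arm Z2 and the output shunt Z3 appear in series to ground: Z2 + Z3 = 0 + j2.516 Ω.
Step 4 — Parallel with input shunt Z1: Z_in = Z1 || (Z2 + Z3) = 0.005024 + j2.516 Ω = 2.516∠89.9° Ω.
Step 5 — Source phasor: V = 119∠-45.0° V = 84.15 - j84.15 V.
Step 6 — Current: I = V / Z = -33.38 - j33.51 A = 47.3∠-134.9° A.
Step 7 — Complex power: S = V·I* = 11.24 + j5628 VA.
Step 8 — Real power: P = Re(S) = 11.24 W.
Step 9 — Reactive power: Q = Im(S) = 5628 VAR.
Step 10 — Apparent power: |S| = 5628 VA.
Step 11 — Power factor: PF = P/|S| = 0.001997 (lagging).

(a) P = 11.24 W  (b) Q = 5628 VAR  (c) S = 5628 VA  (d) PF = 0.001997 (lagging)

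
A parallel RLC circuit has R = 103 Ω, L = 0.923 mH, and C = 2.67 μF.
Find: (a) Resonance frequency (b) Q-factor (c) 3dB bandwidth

Step 1 — Resonance: ω₀ = 1/√(LC) = 1/√(0.000923·2.67e-06) = 2.014e+04 rad/s.
Step 2 — f₀ = ω₀/(2π) = 3206 Hz.
Step 3 — Parallel Q: Q = R/(ω₀L) = 103/(2.014e+04·0.000923) = 5.54.
Step 4 — Bandwidth: Δω = ω₀/Q = 3636 rad/s; BW = Δω/(2π) = 578.7 Hz.

(a) f₀ = 3206 Hz  (b) Q = 5.54  (c) BW = 578.7 Hz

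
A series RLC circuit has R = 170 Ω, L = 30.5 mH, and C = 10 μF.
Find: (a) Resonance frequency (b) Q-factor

Step 1 — Resonance condition Im(Z)=0 gives ω₀ = 1/√(LC).
Step 2 — ω₀ = 1/√(0.0305·1e-05) = 1811 rad/s.
Step 3 — f₀ = ω₀/(2π) = 288.2 Hz.
Step 4 — Series Q: Q = ω₀L/R = 1811·0.0305/170 = 0.3249.

(a) f₀ = 288.2 Hz  (b) Q = 0.3249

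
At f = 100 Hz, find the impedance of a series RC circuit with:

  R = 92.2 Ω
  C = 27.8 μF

Step 1 — Angular frequency: ω = 2π·f = 2π·100 = 628.3 rad/s.
Step 2 — Component impedances:
  R: Z = R = 92.2 Ω
  C: Z = 1/(jωC) = -j/(ω·C) = 0 - j57.25 Ω
Step 3 — Series combination: Z_total = R + C = 92.2 - j57.25 Ω = 108.5∠-31.8° Ω.

Z = 92.2 - j57.25 Ω = 108.5∠-31.8° Ω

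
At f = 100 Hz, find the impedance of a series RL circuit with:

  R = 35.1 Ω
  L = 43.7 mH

Step 1 — Angular frequency: ω = 2π·f = 2π·100 = 628.3 rad/s.
Step 2 — Component impedances:
  R: Z = R = 35.1 Ω
  L: Z = jωL = j·628.3·0.0437 = 0 + j27.46 Ω
Step 3 — Series combination: Z_total = R + L = 35.1 + j27.46 Ω = 44.56∠38.0° Ω.

Z = 35.1 + j27.46 Ω = 44.56∠38.0° Ω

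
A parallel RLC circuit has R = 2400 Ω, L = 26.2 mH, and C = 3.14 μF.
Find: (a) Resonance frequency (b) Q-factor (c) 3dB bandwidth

Step 1 — Resonance: ω₀ = 1/√(LC) = 1/√(0.0262·3.14e-06) = 3486 rad/s.
Step 2 — f₀ = ω₀/(2π) = 554.9 Hz.
Step 3 — Parallel Q: Q = R/(ω₀L) = 2400/(3486·0.0262) = 26.27.
Step 4 — Bandwidth: Δω = ω₀/Q = 132.7 rad/s; BW = Δω/(2π) = 21.12 Hz.

(a) f₀ = 554.9 Hz  (b) Q = 26.27  (c) BW = 21.12 Hz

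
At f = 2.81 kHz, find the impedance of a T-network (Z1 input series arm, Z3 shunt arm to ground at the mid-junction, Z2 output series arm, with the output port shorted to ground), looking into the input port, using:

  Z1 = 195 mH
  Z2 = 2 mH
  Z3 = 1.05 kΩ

Step 1 — Angular frequency: ω = 2π·f = 2π·2810 = 1.766e+04 rad/s.
Step 2 — Component impedances:
  Z1: Z = jωL = j·1.766e+04·0.195 = 0 + j3443 Ω
  Z2: Z = jωL = j·1.766e+04·0.002 = 0 + j35.31 Ω
  Z3: Z = R = 1050 Ω
Step 3 — With the output port shorted to ground, the output series arm Z2 runs from the junction to ground; the shunt arm Z3 also runs from the junction to ground. They appear in parallel: Z3 || Z2 = 1.186 + j35.27 Ω.
Step 4 — Series with input arm Z1: Z_in = Z1 + (Z3 || Z2) = 1.186 + j3478 Ω = 3478∠90.0° Ω.

Z = 1.186 + j3478 Ω = 3478∠90.0° Ω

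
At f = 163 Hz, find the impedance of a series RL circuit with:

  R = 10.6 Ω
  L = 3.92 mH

Step 1 — Angular frequency: ω = 2π·f = 2π·163 = 1024 rad/s.
Step 2 — Component impedances:
  R: Z = R = 10.6 Ω
  L: Z = jωL = j·1024·0.00392 = 0 + j4.015 Ω
Step 3 — Series combination: Z_total = R + L = 10.6 + j4.015 Ω = 11.33∠20.7° Ω.

Z = 10.6 + j4.015 Ω = 11.33∠20.7° Ω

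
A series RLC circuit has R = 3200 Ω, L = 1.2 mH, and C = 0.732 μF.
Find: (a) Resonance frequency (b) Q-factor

Step 1 — Resonance condition Im(Z)=0 gives ω₀ = 1/√(LC).
Step 2 — ω₀ = 1/√(0.0012·7.32e-07) = 3.374e+04 rad/s.
Step 3 — f₀ = ω₀/(2π) = 5370 Hz.
Step 4 — Series Q: Q = ω₀L/R = 3.374e+04·0.0012/3200 = 0.01265.

(a) f₀ = 5370 Hz  (b) Q = 0.01265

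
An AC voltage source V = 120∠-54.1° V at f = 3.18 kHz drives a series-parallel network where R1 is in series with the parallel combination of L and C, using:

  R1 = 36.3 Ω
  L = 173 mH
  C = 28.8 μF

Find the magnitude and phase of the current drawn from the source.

Step 1 — Angular frequency: ω = 2π·f = 2π·3180 = 1.998e+04 rad/s.
Step 2 — Component impedances:
  R1: Z = R = 36.3 Ω
  L: Z = jωL = j·1.998e+04·0.173 = 0 + j3457 Ω
  C: Z = 1/(jωC) = -j/(ω·C) = 0 - j1.738 Ω
Step 3 — Parallel branch: L || C = 1/(1/L + 1/C) = 0 - j1.739 Ω.
Step 4 — Series with R1: Z_total = R1 + (L || C) = 36.3 - j1.739 Ω = 36.34∠-2.7° Ω.
Step 5 — Source phasor: V = 120∠-54.1° V = 70.36 - j97.2 V.
Step 6 — Ohm's law: I = V / Z_total = (70.36 - j97.2) / (36.3 - j1.739) = 2.062 - j2.579 A.
Step 7 — Convert to polar: |I| = 3.302 A, ∠I = -51.4°.

I = 3.302∠-51.4° A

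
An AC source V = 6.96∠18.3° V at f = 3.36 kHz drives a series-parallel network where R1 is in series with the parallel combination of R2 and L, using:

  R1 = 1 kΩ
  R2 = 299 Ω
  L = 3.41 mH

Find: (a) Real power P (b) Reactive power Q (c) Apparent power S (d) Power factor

Step 1 — Angular frequency: ω = 2π·f = 2π·3360 = 2.111e+04 rad/s.
Step 2 — Component impedances:
  R1: Z = R = 1000 Ω
  R2: Z = R = 299 Ω
  L: Z = jωL = j·2.111e+04·0.00341 = 0 + j71.99 Ω
Step 3 — Parallel branch: R2 || L = 1/(1/R2 + 1/L) = 16.38 + j68.05 Ω.
Step 4 — Series with R1: Z_total = R1 + (R2 || L) = 1016 + j68.05 Ω = 1019∠3.8° Ω.
Step 5 — Source phasor: V = 6.96∠18.3° V = 6.608 + j2.185 V.
Step 6 — Current: I = V / Z = 0.006616 + j0.001707 A = 0.006833∠14.5° A.
Step 7 — Complex power: S = V·I* = 0.04745 + j0.003177 VA.
Step 8 — Real power: P = Re(S) = 0.04745 W.
Step 9 — Reactive power: Q = Im(S) = 0.003177 VAR.
Step 10 — Apparent power: |S| = 0.04755 VA.
Step 11 — Power factor: PF = P/|S| = 0.9978 (lagging).

(a) P = 0.04745 W  (b) Q = 0.003177 VAR  (c) S = 0.04755 VA  (d) PF = 0.9978 (lagging)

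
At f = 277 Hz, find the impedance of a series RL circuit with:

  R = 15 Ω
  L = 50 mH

Step 1 — Angular frequency: ω = 2π·f = 2π·277 = 1740 rad/s.
Step 2 — Component impedances:
  R: Z = R = 15 Ω
  L: Z = jωL = j·1740·0.05 = 0 + j87.02 Ω
Step 3 — Series combination: Z_total = R + L = 15 + j87.02 Ω = 88.31∠80.2° Ω.

Z = 15 + j87.02 Ω = 88.31∠80.2° Ω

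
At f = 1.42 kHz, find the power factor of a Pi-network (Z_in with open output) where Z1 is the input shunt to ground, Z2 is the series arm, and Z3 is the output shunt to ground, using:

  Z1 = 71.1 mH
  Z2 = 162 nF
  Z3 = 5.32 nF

Step 1 — Angular frequency: ω = 2π·f = 2π·1420 = 8922 rad/s.
Step 2 — Component impedances:
  Z1: Z = jωL = j·8922·0.0711 = 0 + j634.4 Ω
  Z2: Z = 1/(jωC) = -j/(ω·C) = 0 - j691.9 Ω
  Z3: Z = 1/(jωC) = -j/(ω·C) = 0 - j2.107e+04 Ω
Step 3 — With open output, the series arm Z2 and the output shunt Z3 appear in series to ground: Z2 + Z3 = 0 - j2.176e+04 Ω.
Step 4 — Parallel with input shunt Z1: Z_in = Z1 || (Z2 + Z3) = 0 + j653.4 Ω = 653.4∠90.0° Ω.
Step 5 — Power factor: PF = cos(φ) = Re(Z)/|Z| = -0/653.4 = -0.
Step 6 — Type: Im(Z) = 653.4 ⇒ lagging (phase φ = 90.0°).

PF = -0 (lagging, φ = 90.0°)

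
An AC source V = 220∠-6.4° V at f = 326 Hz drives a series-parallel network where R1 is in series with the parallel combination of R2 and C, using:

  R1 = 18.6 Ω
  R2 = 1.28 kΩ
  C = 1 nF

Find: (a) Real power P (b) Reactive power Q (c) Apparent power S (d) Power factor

Step 1 — Angular frequency: ω = 2π·f = 2π·326 = 2048 rad/s.
Step 2 — Component impedances:
  R1: Z = R = 18.6 Ω
  R2: Z = R = 1280 Ω
  C: Z = 1/(jωC) = -j/(ω·C) = 0 - j4.882e+05 Ω
Step 3 — Parallel branch: R2 || C = 1/(1/R2 + 1/C) = 1280 - j3.356 Ω.
Step 4 — Series with R1: Z_total = R1 + (R2 || C) = 1299 - j3.356 Ω = 1299∠-0.1° Ω.
Step 5 — Source phasor: V = 220∠-6.4° V = 218.6 - j24.52 V.
Step 6 — Current: I = V / Z = 0.1684 - j0.01845 A = 0.1694∠-6.3° A.
Step 7 — Complex power: S = V·I* = 37.27 - j0.09632 VA.
Step 8 — Real power: P = Re(S) = 37.27 W.
Step 9 — Reactive power: Q = Im(S) = -0.09632 VAR.
Step 10 — Apparent power: |S| = 37.27 VA.
Step 11 — Power factor: PF = P/|S| = 1 (leading).

(a) P = 37.27 W  (b) Q = -0.09632 VAR  (c) S = 37.27 VA  (d) PF = 1 (leading)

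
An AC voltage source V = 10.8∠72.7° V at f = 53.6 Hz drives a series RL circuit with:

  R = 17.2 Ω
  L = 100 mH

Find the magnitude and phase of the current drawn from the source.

Step 1 — Angular frequency: ω = 2π·f = 2π·53.6 = 336.8 rad/s.
Step 2 — Component impedances:
  R: Z = R = 17.2 Ω
  L: Z = jωL = j·336.8·0.1 = 0 + j33.68 Ω
Step 3 — Series combination: Z_total = R + L = 17.2 + j33.68 Ω = 37.82∠62.9° Ω.
Step 4 — Source phasor: V = 10.8∠72.7° V = 3.212 + j10.31 V.
Step 5 — Ohm's law: I = V / Z_total = (3.212 + j10.31) / (17.2 + j33.68) = 0.2815 + j0.04839 A.
Step 6 — Convert to polar: |I| = 0.2856 A, ∠I = 9.8°.

I = 0.2856∠9.8° A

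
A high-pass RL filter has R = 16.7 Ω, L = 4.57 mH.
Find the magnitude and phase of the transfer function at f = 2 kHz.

Step 1 — Angular frequency: ω = 2π·2000 = 1.257e+04 rad/s.
Step 2 — Transfer function: H(jω) = jωL/(R + jωL).
Step 3 — Numerator jωL = j·57.43; denominator R + jωL = 16.7 + j57.43.
Step 4 — H = 0.922 + j0.2681.
Step 5 — Magnitude: |H| = 0.9602 (-0.4 dB); phase: φ = 16.2°.

|H| = 0.9602 (-0.4 dB), φ = 16.2°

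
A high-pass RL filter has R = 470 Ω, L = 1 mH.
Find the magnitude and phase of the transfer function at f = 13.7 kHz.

Step 1 — Angular frequency: ω = 2π·1.37e+04 = 8.608e+04 rad/s.
Step 2 — Transfer function: H(jω) = jωL/(R + jωL).
Step 3 — Numerator jωL = j·86.08; denominator R + jωL = 470 + j86.08.
Step 4 — H = 0.03245 + j0.1772.
Step 5 — Magnitude: |H| = 0.1802 (-14.9 dB); phase: φ = 79.6°.

|H| = 0.1802 (-14.9 dB), φ = 79.6°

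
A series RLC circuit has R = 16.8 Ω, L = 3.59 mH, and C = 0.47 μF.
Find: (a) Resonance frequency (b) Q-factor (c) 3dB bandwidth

Step 1 — Resonance: ω₀ = 1/√(LC) = 1/√(0.00359·4.7e-07) = 2.434e+04 rad/s.
Step 2 — f₀ = ω₀/(2π) = 3875 Hz.
Step 3 — Series Q: Q = ω₀L/R = 2.434e+04·0.00359/16.8 = 5.202.
Step 4 — Bandwidth: Δω = ω₀/Q = 4680 rad/s; BW = Δω/(2π) = 744.8 Hz.

(a) f₀ = 3875 Hz  (b) Q = 5.202  (c) BW = 744.8 Hz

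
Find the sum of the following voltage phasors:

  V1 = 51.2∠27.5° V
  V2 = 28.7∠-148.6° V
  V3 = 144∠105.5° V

Step 1 — Convert each phasor to rectangular form:
  V1 = 51.2·(cos(27.5°) + j·sin(27.5°)) = 45.41 + j23.64 V
  V2 = 28.7·(cos(-148.6°) + j·sin(-148.6°)) = -24.5 - j14.95 V
  V3 = 144·(cos(105.5°) + j·sin(105.5°)) = -38.48 + j138.8 V
Step 2 — Sum components: V_total = -17.56 + j147.5 V.
Step 3 — Convert to polar: |V_total| = 148.5 V, ∠V_total = 96.8°.

V_total = 148.5∠96.8° V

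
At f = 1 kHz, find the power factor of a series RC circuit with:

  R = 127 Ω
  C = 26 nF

Step 1 — Angular frequency: ω = 2π·f = 2π·1000 = 6283 rad/s.
Step 2 — Component impedances:
  R: Z = R = 127 Ω
  C: Z = 1/(jωC) = -j/(ω·C) = 0 - j6121 Ω
Step 3 — Series combination: Z_total = R + C = 127 - j6121 Ω = 6123∠-88.8° Ω.
Step 4 — Power factor: PF = cos(φ) = Re(Z)/|Z| = 127/6123 = 0.02074.
Step 5 — Type: Im(Z) = -6121 ⇒ leading (phase φ = -88.8°).

PF = 0.02074 (leading, φ = -88.8°)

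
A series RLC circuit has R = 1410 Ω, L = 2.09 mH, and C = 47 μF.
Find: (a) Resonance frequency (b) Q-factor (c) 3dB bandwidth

Step 1 — Resonance condition Im(Z)=0 gives ω₀ = 1/√(LC).
Step 2 — ω₀ = 1/√(0.00209·4.7e-05) = 3191 rad/s.
Step 3 — f₀ = ω₀/(2π) = 507.8 Hz.
Step 4 — Series Q: Q = ω₀L/R = 3191·0.00209/1410 = 0.004729.
Step 5 — 3dB bandwidth: Δω = ω₀/Q = 6.746e+05 rad/s; BW = Δω/(2π) = 1.074e+05 Hz.

(a) f₀ = 507.8 Hz  (b) Q = 0.004729  (c) BW = 1.074e+05 Hz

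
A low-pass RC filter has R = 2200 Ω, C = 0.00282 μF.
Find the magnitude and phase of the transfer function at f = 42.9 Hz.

Step 1 — Angular frequency: ω = 2π·42.9 = 269.5 rad/s.
Step 2 — Transfer function: H(jω) = 1/(1 + jωRC).
Step 3 — Denominator: 1 + jωRC = 1 + j·269.5·2200·2.82e-09 = 1 + j0.001672.
Step 4 — H = 1 - j0.001672.
Step 5 — Magnitude: |H| = 1 (-0.0 dB); phase: φ = -0.1°.

|H| = 1 (-0.0 dB), φ = -0.1°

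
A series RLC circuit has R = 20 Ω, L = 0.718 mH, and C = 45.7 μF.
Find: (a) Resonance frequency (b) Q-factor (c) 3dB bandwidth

Step 1 — Resonance: ω₀ = 1/√(LC) = 1/√(0.000718·4.57e-05) = 5521 rad/s.
Step 2 — f₀ = ω₀/(2π) = 878.6 Hz.
Step 3 — Series Q: Q = ω₀L/R = 5521·0.000718/20 = 0.1982.
Step 4 — Bandwidth: Δω = ω₀/Q = 2.786e+04 rad/s; BW = Δω/(2π) = 4433 Hz.

(a) f₀ = 878.6 Hz  (b) Q = 0.1982  (c) BW = 4433 Hz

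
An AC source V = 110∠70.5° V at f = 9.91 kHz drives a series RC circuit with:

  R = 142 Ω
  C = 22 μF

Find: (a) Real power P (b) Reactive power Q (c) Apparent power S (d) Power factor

Step 1 — Angular frequency: ω = 2π·f = 2π·9910 = 6.227e+04 rad/s.
Step 2 — Component impedances:
  R: Z = R = 142 Ω
  C: Z = 1/(jωC) = -j/(ω·C) = 0 - j0.73 Ω
Step 3 — Series combination: Z_total = R + C = 142 - j0.73 Ω = 142∠-0.3° Ω.
Step 4 — Source phasor: V = 110∠70.5° V = 36.72 + j103.7 V.
Step 5 — Current: I = V / Z = 0.2548 + j0.7315 A = 0.7746∠70.8° A.
Step 6 — Complex power: S = V·I* = 85.21 - j0.438 VA.
Step 7 — Real power: P = Re(S) = 85.21 W.
Step 8 — Reactive power: Q = Im(S) = -0.438 VAR.
Step 9 — Apparent power: |S| = 85.21 VA.
Step 10 — Power factor: PF = P/|S| = 1 (leading).

(a) P = 85.21 W  (b) Q = -0.438 VAR  (c) S = 85.21 VA  (d) PF = 1 (leading)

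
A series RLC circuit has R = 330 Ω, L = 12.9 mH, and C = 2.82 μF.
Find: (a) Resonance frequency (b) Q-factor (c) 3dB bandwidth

Step 1 — Resonance: ω₀ = 1/√(LC) = 1/√(0.0129·2.82e-06) = 5243 rad/s.
Step 2 — f₀ = ω₀/(2π) = 834.5 Hz.
Step 3 — Series Q: Q = ω₀L/R = 5243·0.0129/330 = 0.205.
Step 4 — Bandwidth: Δω = ω₀/Q = 2.558e+04 rad/s; BW = Δω/(2π) = 4071 Hz.

(a) f₀ = 834.5 Hz  (b) Q = 0.205  (c) BW = 4071 Hz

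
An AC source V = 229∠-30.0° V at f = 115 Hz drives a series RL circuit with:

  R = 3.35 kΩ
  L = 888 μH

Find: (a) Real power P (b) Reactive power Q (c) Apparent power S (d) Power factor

Step 1 — Angular frequency: ω = 2π·f = 2π·115 = 722.6 rad/s.
Step 2 — Component impedances:
  R: Z = R = 3350 Ω
  L: Z = jωL = j·722.6·0.000888 = 0 + j0.6416 Ω
Step 3 — Series combination: Z_total = R + L = 3350 + j0.6416 Ω = 3350∠0.0° Ω.
Step 4 — Source phasor: V = 229∠-30.0° V = 198.3 - j114.5 V.
Step 5 — Current: I = V / Z = 0.05919 - j0.03419 A = 0.06836∠-30.0° A.
Step 6 — Complex power: S = V·I* = 15.65 + j0.002998 VA.
Step 7 — Real power: P = Re(S) = 15.65 W.
Step 8 — Reactive power: Q = Im(S) = 0.002998 VAR.
Step 9 — Apparent power: |S| = 15.65 VA.
Step 10 — Power factor: PF = P/|S| = 1 (lagging).

(a) P = 15.65 W  (b) Q = 0.002998 VAR  (c) S = 15.65 VA  (d) PF = 1 (lagging)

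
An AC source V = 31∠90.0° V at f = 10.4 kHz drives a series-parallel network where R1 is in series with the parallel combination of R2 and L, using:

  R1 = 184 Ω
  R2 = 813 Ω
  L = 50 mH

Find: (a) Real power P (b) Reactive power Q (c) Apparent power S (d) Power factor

Step 1 — Angular frequency: ω = 2π·f = 2π·1.04e+04 = 6.535e+04 rad/s.
Step 2 — Component impedances:
  R1: Z = R = 184 Ω
  R2: Z = R = 813 Ω
  L: Z = jωL = j·6.535e+04·0.05 = 0 + j3267 Ω
Step 3 — Parallel branch: R2 || L = 1/(1/R2 + 1/L) = 765.6 + j190.5 Ω.
Step 4 — Series with R1: Z_total = R1 + (R2 || L) = 949.6 + j190.5 Ω = 968.5∠11.3° Ω.
Step 5 — Source phasor: V = 31∠90.0° V = 0 + j31 V.
Step 6 — Current: I = V / Z = 0.006296 + j0.03138 A = 0.03201∠78.7° A.
Step 7 — Complex power: S = V·I* = 0.9729 + j0.1952 VA.
Step 8 — Real power: P = Re(S) = 0.9729 W.
Step 9 — Reactive power: Q = Im(S) = 0.1952 VAR.
Step 10 — Apparent power: |S| = 0.9922 VA.
Step 11 — Power factor: PF = P/|S| = 0.9805 (lagging).

(a) P = 0.9729 W  (b) Q = 0.1952 VAR  (c) S = 0.9922 VA  (d) PF = 0.9805 (lagging)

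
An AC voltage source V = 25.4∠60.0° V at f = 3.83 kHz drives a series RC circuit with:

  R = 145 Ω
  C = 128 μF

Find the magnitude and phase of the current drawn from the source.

Step 1 — Angular frequency: ω = 2π·f = 2π·3830 = 2.406e+04 rad/s.
Step 2 — Component impedances:
  R: Z = R = 145 Ω
  C: Z = 1/(jωC) = -j/(ω·C) = 0 - j0.3246 Ω
Step 3 — Series combination: Z_total = R + C = 145 - j0.3246 Ω = 145∠-0.1° Ω.
Step 4 — Source phasor: V = 25.4∠60.0° V = 12.7 + j22 V.
Step 5 — Ohm's law: I = V / Z_total = (12.7 + j22) / (145 - j0.3246) = 0.08725 + j0.1519 A.
Step 6 — Convert to polar: |I| = 0.1752 A, ∠I = 60.1°.

I = 0.1752∠60.1° A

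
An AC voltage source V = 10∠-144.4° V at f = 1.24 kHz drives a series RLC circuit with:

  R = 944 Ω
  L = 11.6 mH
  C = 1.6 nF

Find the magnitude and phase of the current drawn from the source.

Step 1 — Angular frequency: ω = 2π·f = 2π·1240 = 7791 rad/s.
Step 2 — Component impedances:
  R: Z = R = 944 Ω
  L: Z = jωL = j·7791·0.0116 = 0 + j90.38 Ω
  C: Z = 1/(jωC) = -j/(ω·C) = 0 - j8.022e+04 Ω
Step 3 — Series combination: Z_total = R + L + C = 944 - j8.013e+04 Ω = 8.013e+04∠-89.3° Ω.
Step 4 — Source phasor: V = 10∠-144.4° V = -8.131 - j5.821 V.
Step 5 — Ohm's law: I = V / Z_total = (-8.131 - j5.821) / (944 - j8.013e+04) = 7.144e-05 - j0.0001023 A.
Step 6 — Convert to polar: |I| = 0.0001248 A, ∠I = -55.1°.

I = 0.0001248∠-55.1° A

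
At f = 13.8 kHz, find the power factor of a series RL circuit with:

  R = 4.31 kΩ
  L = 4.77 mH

Step 1 — Angular frequency: ω = 2π·f = 2π·1.38e+04 = 8.671e+04 rad/s.
Step 2 — Component impedances:
  R: Z = R = 4310 Ω
  L: Z = jωL = j·8.671e+04·0.00477 = 0 + j413.6 Ω
Step 3 — Series combination: Z_total = R + L = 4310 + j413.6 Ω = 4330∠5.5° Ω.
Step 4 — Power factor: PF = cos(φ) = Re(Z)/|Z| = 4310/4330 = 0.9954.
Step 5 — Type: Im(Z) = 413.6 ⇒ lagging (phase φ = 5.5°).

PF = 0.9954 (lagging, φ = 5.5°)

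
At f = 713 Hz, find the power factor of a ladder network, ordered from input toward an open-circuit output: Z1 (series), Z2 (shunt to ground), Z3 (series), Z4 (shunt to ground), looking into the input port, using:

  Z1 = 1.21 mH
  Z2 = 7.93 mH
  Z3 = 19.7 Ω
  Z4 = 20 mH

Step 1 — Angular frequency: ω = 2π·f = 2π·713 = 4480 rad/s.
Step 2 — Component impedances:
  Z1: Z = jωL = j·4480·0.00121 = 0 + j5.421 Ω
  Z2: Z = jωL = j·4480·0.00793 = 0 + j35.53 Ω
  Z3: Z = R = 19.7 Ω
  Z4: Z = jωL = j·4480·0.02 = 0 + j89.6 Ω
Step 3 — Ladder network (open output): work backward from the far end, alternating series and parallel combinations. Z_in = 1.55 + j31.1 Ω = 31.14∠87.1° Ω.
Step 4 — Power factor: PF = cos(φ) = Re(Z)/|Z| = 1.5497/31.142 = 0.04976.
Step 5 — Type: Im(Z) = 31.1 ⇒ lagging (phase φ = 87.1°).

PF = 0.04976 (lagging, φ = 87.1°)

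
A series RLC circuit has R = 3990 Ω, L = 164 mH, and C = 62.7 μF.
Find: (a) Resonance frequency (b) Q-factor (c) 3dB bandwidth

Step 1 — Resonance condition Im(Z)=0 gives ω₀ = 1/√(LC).
Step 2 — ω₀ = 1/√(0.164·6.27e-05) = 311.8 rad/s.
Step 3 — f₀ = ω₀/(2π) = 49.63 Hz.
Step 4 — Series Q: Q = ω₀L/R = 311.8·0.164/3990 = 0.01282.
Step 5 — 3dB bandwidth: Δω = ω₀/Q = 2.433e+04 rad/s; BW = Δω/(2π) = 3872 Hz.

(a) f₀ = 49.63 Hz  (b) Q = 0.01282  (c) BW = 3872 Hz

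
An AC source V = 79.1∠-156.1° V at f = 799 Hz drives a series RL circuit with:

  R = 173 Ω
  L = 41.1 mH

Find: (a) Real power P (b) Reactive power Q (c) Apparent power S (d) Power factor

Step 1 — Angular frequency: ω = 2π·f = 2π·799 = 5020 rad/s.
Step 2 — Component impedances:
  R: Z = R = 173 Ω
  L: Z = jωL = j·5020·0.0411 = 0 + j206.3 Ω
Step 3 — Series combination: Z_total = R + L = 173 + j206.3 Ω = 269.3∠50.0° Ω.
Step 4 — Source phasor: V = 79.1∠-156.1° V = -72.32 - j32.05 V.
Step 5 — Current: I = V / Z = -0.2638 + j0.1293 A = 0.2938∠153.9° A.
Step 6 — Complex power: S = V·I* = 14.93 + j17.81 VA.
Step 7 — Real power: P = Re(S) = 14.93 W.
Step 8 — Reactive power: Q = Im(S) = 17.81 VAR.
Step 9 — Apparent power: |S| = 23.24 VA.
Step 10 — Power factor: PF = P/|S| = 0.6425 (lagging).

(a) P = 14.93 W  (b) Q = 17.81 VAR  (c) S = 23.24 VA  (d) PF = 0.6425 (lagging)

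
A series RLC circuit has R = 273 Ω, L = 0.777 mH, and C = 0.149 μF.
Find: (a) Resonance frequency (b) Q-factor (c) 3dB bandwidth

Step 1 — Resonance: ω₀ = 1/√(LC) = 1/√(0.000777·1.49e-07) = 9.294e+04 rad/s.
Step 2 — f₀ = ω₀/(2π) = 1.479e+04 Hz.
Step 3 — Series Q: Q = ω₀L/R = 9.294e+04·0.000777/273 = 0.2645.
Step 4 — Bandwidth: Δω = ω₀/Q = 3.514e+05 rad/s; BW = Δω/(2π) = 5.592e+04 Hz.

(a) f₀ = 1.479e+04 Hz  (b) Q = 0.2645  (c) BW = 5.592e+04 Hz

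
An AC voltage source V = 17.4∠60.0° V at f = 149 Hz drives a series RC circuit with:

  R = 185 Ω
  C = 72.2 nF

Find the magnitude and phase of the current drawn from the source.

Step 1 — Angular frequency: ω = 2π·f = 2π·149 = 936.2 rad/s.
Step 2 — Component impedances:
  R: Z = R = 185 Ω
  C: Z = 1/(jωC) = -j/(ω·C) = 0 - j1.479e+04 Ω
Step 3 — Series combination: Z_total = R + C = 185 - j1.479e+04 Ω = 1.48e+04∠-89.3° Ω.
Step 4 — Source phasor: V = 17.4∠60.0° V = 8.7 + j15.07 V.
Step 5 — Ohm's law: I = V / Z_total = (8.7 + j15.07) / (185 - j1.479e+04) = -0.001011 + j0.0006007 A.
Step 6 — Convert to polar: |I| = 0.001176 A, ∠I = 149.3°.

I = 0.001176∠149.3° A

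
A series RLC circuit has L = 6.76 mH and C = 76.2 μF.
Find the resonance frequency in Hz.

Step 1 — Resonance condition Im(Z)=0 gives ω₀ = 1/√(LC).
Step 2 — ω₀ = 1/√(0.00676·7.62e-05) = 1393 rad/s.
Step 3 — f₀ = ω₀/(2π) = 221.8 Hz.

f₀ = 221.8 Hz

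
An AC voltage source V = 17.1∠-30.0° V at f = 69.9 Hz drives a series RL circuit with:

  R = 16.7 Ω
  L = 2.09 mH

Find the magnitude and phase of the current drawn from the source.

Step 1 — Angular frequency: ω = 2π·f = 2π·69.9 = 439.2 rad/s.
Step 2 — Component impedances:
  R: Z = R = 16.7 Ω
  L: Z = jωL = j·439.2·0.00209 = 0 + j0.9179 Ω
Step 3 — Series combination: Z_total = R + L = 16.7 + j0.9179 Ω = 16.73∠3.1° Ω.
Step 4 — Source phasor: V = 17.1∠-30.0° V = 14.81 - j8.55 V.
Step 5 — Ohm's law: I = V / Z_total = (14.81 - j8.55) / (16.7 + j0.9179) = 0.856 - j0.559 A.
Step 6 — Convert to polar: |I| = 1.022 A, ∠I = -33.1°.

I = 1.022∠-33.1° A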